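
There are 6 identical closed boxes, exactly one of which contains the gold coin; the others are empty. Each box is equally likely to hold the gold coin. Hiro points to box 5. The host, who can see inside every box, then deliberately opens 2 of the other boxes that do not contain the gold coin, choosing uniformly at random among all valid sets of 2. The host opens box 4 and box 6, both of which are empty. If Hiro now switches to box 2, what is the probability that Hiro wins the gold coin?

5/18

Condition on the true location of the gold coin.
If it is in any of boxes 1, 2, and 3 (prior 1/6 each): the host has 6 equally likely choices, so probability 1/6; weight (1/6)·(1/6) = 1/36 each.
If it is in either of boxes 4 and 6 (prior 1/6 each): that box was opened and seen not to hold the prize — ruled out; weight (1/6)·0 = 0 each.
If it is in box 5 (prior 1/6): the host has 10 equally likely choices, so probability 1/10; weight (1/6)·(1/10) = 1/60.
The weights sum to 1/10.
So P(the gold coin in box 2 | the host opened box 4 and box 6) = (1/36) / (1/10) = 5/18.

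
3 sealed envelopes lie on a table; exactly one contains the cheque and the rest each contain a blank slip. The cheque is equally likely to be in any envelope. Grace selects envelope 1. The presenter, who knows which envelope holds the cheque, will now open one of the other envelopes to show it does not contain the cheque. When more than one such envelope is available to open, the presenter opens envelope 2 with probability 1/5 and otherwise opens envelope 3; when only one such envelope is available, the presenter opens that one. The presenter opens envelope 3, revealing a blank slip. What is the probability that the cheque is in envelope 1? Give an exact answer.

Apply Bayes' rule, conditioning on where the cheque actually is.
If it is in envelope 1 (prior 1/3): envelope 2 is available but not opened, probability 4/5; weight (1/3)·(4/5) = 4/15.
If it is in envelope 2 (prior 1/3): only envelope 3 is available, probability 1; weight (1/3)·1 = 1/3.
If it is in envelope 3 (prior 1/3): the presenter opened envelope 3, so this case is ruled out; weight (1/3)·0 = 0.
The weights sum to 3/5.
So P(the cheque in envelope 1 | the presenter opened envelope 3) = (4/15) / (3/5) = 4/9.

4/9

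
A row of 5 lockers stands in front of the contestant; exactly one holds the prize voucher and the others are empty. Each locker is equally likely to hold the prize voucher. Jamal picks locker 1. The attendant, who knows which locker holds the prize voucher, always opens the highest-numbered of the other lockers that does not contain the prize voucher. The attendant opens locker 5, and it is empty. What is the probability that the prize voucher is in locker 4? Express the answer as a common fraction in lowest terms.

1/4

Apply Bayes' rule, conditioning on where the prize voucher actually is.
If it is in any of lockers 1, 2, 3, and 4 (prior 1/5 each): locker 5 is the highest-numbered option available, probability 1; weight (1/5)·1 = 1/5 each.
If it is in locker 5 (prior 1/5): the attendant opened locker 5, so this case is ruled out; weight (1/5)·0 = 0.
The weights sum to 4/5.
So P(the prize voucher in locker 4 | the attendant opened locker 5) = (1/5) / (4/5) = 1/4.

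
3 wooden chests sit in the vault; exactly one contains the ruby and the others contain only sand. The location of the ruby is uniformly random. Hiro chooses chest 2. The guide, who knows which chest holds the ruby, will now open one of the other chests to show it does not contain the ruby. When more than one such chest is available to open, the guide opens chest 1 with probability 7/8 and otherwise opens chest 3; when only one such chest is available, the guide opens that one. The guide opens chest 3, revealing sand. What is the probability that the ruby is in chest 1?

8/9

Apply Bayes' rule, conditioning on where the ruby actually is.
If it is in chest 1 (prior 1/3): only chest 3 is available, probability 1; weight (1/3)·1 = 1/3.
If it is in chest 2 (prior 1/3): chest 1 is available but not opened, probability 1/8; weight (1/3)·(1/8) = 1/24.
If it is in chest 3 (prior 1/3): the guide opened chest 3, so this case is ruled out; weight (1/3)·0 = 0.
The weights sum to 3/8.
So P(the ruby in chest 1 | the guide opened chest 3) = (1/3) / (3/8) = 8/9.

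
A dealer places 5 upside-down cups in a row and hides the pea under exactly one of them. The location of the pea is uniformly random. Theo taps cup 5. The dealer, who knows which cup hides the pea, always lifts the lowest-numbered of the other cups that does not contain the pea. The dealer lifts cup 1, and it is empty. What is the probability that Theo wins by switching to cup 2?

Consider each possible location of the pea in turn.
If it is under cup 1 (prior 1/5): the dealer opened cup 1, so this case is ruled out; weight (1/5)·0 = 0.
If it is under any of cups 2, 3, 4, and 5 (prior 1/5 each): cup 1 is the lowest-numbered option available, probability 1; weight (1/5)·1 = 1/5 each.
The weights sum to 4/5.
So P(the pea under cup 2 | the dealer opened cup 1) = (1/5) / (4/5) = 1/4.

1/4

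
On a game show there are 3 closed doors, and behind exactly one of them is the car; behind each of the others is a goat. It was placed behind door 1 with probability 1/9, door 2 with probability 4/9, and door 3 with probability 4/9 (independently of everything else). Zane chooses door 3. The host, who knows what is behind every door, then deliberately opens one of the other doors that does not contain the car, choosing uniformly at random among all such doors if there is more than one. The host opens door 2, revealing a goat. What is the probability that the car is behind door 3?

2/3

Consider each possible location of the car in turn.
If it is behind door 1 (prior 1/9): the host has no choice, probability 1; weight (1/9)·1 = 1/9.
If it is behind door 2 (prior 4/9): the host opened door 2, so this case is ruled out; weight (4/9)·0 = 0.
If it is behind door 3 (prior 4/9): the host has 2 equally likely choices, so probability 1/2; weight (4/9)·(1/2) = 2/9.
The weights sum to 1/3.
So P(the car behind door 3 | the host opened door 2) = (2/9) / (1/3) = 2/3.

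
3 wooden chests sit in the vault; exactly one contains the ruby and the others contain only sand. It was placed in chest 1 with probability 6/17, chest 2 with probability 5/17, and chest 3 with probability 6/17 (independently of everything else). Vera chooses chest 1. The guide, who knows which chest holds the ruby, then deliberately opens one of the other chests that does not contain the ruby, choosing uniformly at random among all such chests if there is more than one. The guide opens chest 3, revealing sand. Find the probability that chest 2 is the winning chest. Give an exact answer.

5/8

Consider each possible location of the ruby in turn.
If it is in chest 1 (prior 6/17): the guide has 2 equally likely choices, so probability 1/2; weight (6/17)·(1/2) = 3/17.
If it is in chest 2 (prior 5/17): the guide has no choice, probability 1; weight (5/17)·1 = 5/17.
If it is in chest 3 (prior 6/17): the guide opened chest 3, so this case is ruled out; weight (6/17)·0 = 0.
The weights sum to 8/17.
So P(the ruby in chest 2 | the guide opened chest 3) = (5/17) / (8/17) = 5/8.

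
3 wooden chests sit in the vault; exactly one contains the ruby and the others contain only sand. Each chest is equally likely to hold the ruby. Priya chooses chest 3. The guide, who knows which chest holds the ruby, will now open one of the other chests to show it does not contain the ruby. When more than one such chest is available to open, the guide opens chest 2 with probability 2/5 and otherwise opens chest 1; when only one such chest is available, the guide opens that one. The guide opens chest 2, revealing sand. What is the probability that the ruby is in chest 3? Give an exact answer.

Consider each possible location of the ruby in turn.
If it is in chest 1 (prior 1/3): only chest 2 is available, probability 1; weight (1/3)·1 = 1/3.
If it is in chest 2 (prior 1/3): the guide opened chest 2, so this case is ruled out; weight (1/3)·0 = 0.
If it is in chest 3 (prior 1/3): chest 2 is available, opened with probability 2/5; weight (1/3)·(2/5) = 2/15.
The weights sum to 7/15.
So P(the ruby in chest 3 | the guide opened chest 2) = (2/15) / (7/15) = 2/7.

2/7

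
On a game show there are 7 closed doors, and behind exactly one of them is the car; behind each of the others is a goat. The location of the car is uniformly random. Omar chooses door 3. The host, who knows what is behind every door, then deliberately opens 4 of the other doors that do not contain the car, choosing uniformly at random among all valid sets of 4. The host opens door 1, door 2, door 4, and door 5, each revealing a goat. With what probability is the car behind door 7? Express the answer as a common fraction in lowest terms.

3/7

Apply Bayes' rule, conditioning on where the car actually is.
If it is behind any of doors 1, 2, 4, and 5 (prior 1/7 each): that door was opened and seen not to hold the prize — ruled out; weight (1/7)·0 = 0 each.
If it is behind door 3 (prior 1/7): the host has 15 equally likely choices, so probability 1/15; weight (1/7)·(1/15) = 1/105.
If it is behind either of doors 6 and 7 (prior 1/7 each): the host has 5 equally likely choices, so probability 1/5; weight (1/7)·(1/5) = 1/35 each.
The weights sum to 1/15.
So P(the car behind door 7 | the host opened door 1, door 2, door 4, and door 5) = (1/35) / (1/15) = 3/7.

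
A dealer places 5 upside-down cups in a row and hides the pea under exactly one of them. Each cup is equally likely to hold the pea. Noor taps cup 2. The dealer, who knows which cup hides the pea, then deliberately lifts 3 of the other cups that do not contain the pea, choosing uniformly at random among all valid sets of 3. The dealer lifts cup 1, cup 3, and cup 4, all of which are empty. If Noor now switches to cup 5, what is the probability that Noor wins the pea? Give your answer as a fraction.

4/5

Apply Bayes' rule, conditioning on where the pea actually is.
If it is under any of cups 1, 3, and 4 (prior 1/5 each): that cup was opened and seen not to hold the prize — ruled out; weight (1/5)·0 = 0 each.
If it is under cup 2 (prior 1/5): the dealer has 4 equally likely choices, so probability 1/4; weight (1/5)·(1/4) = 1/20.
If it is under cup 5 (prior 1/5): the dealer has no choice, probability 1; weight (1/5)·1 = 1/5.
The weights sum to 1/4.
So P(the pea under cup 5 | the dealer opened cup 1, cup 3, and cup 4) = (1/5) / (1/4) = 4/5.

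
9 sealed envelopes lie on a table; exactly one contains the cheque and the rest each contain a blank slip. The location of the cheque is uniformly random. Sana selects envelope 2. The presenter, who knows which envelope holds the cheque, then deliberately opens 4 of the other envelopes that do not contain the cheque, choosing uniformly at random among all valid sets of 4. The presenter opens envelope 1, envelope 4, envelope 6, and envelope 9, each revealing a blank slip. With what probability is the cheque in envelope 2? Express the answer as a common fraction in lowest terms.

Condition on the true location of the cheque.
If it is in any of envelopes 1, 4, 6, and 9 (prior 1/9 each): that envelope was opened and seen not to hold the prize — ruled out; weight (1/9)·0 = 0 each.
If it is in envelope 2 (prior 1/9): the presenter has 70 equally likely choices, so probability 1/70; weight (1/9)·(1/70) = 1/630.
If it is in any of envelopes 3, 5, 7, and 8 (prior 1/9 each): the presenter has 35 equally likely choices, so probability 1/35; weight (1/9)·(1/35) = 1/315 each.
The weights sum to 1/70.
So P(the cheque in envelope 2 | the presenter opened envelope 1, envelope 4, envelope 6, and envelope 9) = (1/630) / (1/70) = 1/9.

1/9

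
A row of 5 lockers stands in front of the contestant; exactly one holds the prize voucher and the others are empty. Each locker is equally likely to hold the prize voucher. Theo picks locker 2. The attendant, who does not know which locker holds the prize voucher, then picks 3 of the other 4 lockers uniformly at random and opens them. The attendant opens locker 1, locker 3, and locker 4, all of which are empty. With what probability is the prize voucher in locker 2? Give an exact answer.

1/2

Consider each possible location of the prize voucher in turn.
If it is in any of lockers 1, 3, and 4 (prior 1/5 each): that locker was opened and seen not to hold the prize — ruled out; weight (1/5)·0 = 0 each.
If it is in either of lockers 2 and 5 (prior 1/5 each): the attendant picks exactly this set with probability 1/4 regardless, and none is the prize; weight (1/5)·(1/4) = 1/20 each.
The weights sum to 1/10.
So P(the prize voucher in locker 2 | the attendant opened locker 1, locker 3, and locker 4) = (1/20) / (1/10) = 1/2.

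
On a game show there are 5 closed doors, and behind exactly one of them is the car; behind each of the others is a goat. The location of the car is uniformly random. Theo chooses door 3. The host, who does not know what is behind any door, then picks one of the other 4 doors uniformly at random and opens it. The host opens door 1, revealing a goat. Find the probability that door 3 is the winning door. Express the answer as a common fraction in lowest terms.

Because the host chose which door to open without knowing where the car is, the choice is independent of the prize location. Learning that door 1 does not hold the car simply rules out that one location and leaves the remaining 4 doors still equally likely by symmetry.
So P(the car behind door 3) = 1/4.

1/4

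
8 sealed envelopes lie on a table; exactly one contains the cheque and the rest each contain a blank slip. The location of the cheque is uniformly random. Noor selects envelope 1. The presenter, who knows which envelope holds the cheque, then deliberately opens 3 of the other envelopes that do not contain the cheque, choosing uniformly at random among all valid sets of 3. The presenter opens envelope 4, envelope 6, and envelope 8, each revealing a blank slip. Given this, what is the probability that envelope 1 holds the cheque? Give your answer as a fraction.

Consider each possible location of the cheque in turn.
If it is in envelope 1 (prior 1/8): the presenter has 35 equally likely choices, so probability 1/35; weight (1/8)·(1/35) = 1/280.
If it is in any of envelopes 2, 3, 5, and 7 (prior 1/8 each): the presenter has 20 equally likely choices, so probability 1/20; weight (1/8)·(1/20) = 1/160 each.
If it is in any of envelopes 4, 6, and 8 (prior 1/8 each): that envelope was opened and seen not to hold the prize — ruled out; weight (1/8)·0 = 0 each.
The weights sum to 1/35.
So P(the cheque in envelope 1 | the presenter opened envelope 4, envelope 6, and envelope 8) = (1/280) / (1/35) = 1/8.

1/8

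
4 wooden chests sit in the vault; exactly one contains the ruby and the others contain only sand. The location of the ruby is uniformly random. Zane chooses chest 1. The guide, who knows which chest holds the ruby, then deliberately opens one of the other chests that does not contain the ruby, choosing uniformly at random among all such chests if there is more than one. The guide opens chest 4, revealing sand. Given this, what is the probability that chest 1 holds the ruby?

1/4

Consider each possible location of the ruby in turn.
If it is in chest 1 (prior 1/4): the guide has 3 equally likely choices, so probability 1/3; weight (1/4)·(1/3) = 1/12.
If it is in either of chests 2 and 3 (prior 1/4 each): the guide has 2 equally likely choices, so probability 1/2; weight (1/4)·(1/2) = 1/8 each.
If it is in chest 4 (prior 1/4): the guide opened chest 4, so this case is ruled out; weight (1/4)·0 = 0.
The weights sum to 1/3.
So P(the ruby in chest 1 | the guide opened chest 4) = (1/12) / (1/3) = 1/4.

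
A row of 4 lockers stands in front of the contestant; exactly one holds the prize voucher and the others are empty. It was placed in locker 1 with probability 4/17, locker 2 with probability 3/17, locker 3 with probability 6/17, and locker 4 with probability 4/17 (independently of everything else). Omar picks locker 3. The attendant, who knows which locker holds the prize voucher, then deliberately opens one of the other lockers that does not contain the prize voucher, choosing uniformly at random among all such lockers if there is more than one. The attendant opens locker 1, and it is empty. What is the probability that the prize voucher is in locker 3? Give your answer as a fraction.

Condition on the true location of the prize voucher.
If it is in locker 1 (prior 4/17): the attendant opened locker 1, so this case is ruled out; weight (4/17)·0 = 0.
If it is in locker 2 (prior 3/17): the attendant has 2 equally likely choices, so probability 1/2; weight (3/17)·(1/2) = 3/34.
If it is in locker 3 (prior 6/17): the attendant has 3 equally likely choices, so probability 1/3; weight (6/17)·(1/3) = 2/17.
If it is in locker 4 (prior 4/17): the attendant has 2 equally likely choices, so probability 1/2; weight (4/17)·(1/2) = 2/17.
The weights sum to 11/34.
So P(the prize voucher in locker 3 | the attendant opened locker 1) = (2/17) / (11/34) = 4/11.

4/11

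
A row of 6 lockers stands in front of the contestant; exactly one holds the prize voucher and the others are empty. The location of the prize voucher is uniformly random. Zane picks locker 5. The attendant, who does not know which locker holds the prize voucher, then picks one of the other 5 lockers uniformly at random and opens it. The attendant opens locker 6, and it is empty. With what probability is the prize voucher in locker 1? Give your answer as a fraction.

Because the attendant chose which locker to open without knowing where the prize voucher is, the choice is independent of the prize location. Learning that locker 6 does not hold the prize voucher simply rules out that one location and leaves the remaining 5 lockers still equally likely by symmetry.
So P(the prize voucher in locker 1) = 1/5.

1/5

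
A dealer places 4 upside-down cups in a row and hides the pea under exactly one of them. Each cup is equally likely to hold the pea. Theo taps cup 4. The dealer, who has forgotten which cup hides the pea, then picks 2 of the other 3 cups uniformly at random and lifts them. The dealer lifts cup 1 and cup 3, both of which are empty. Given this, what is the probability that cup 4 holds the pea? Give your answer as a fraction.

1/2

Apply Bayes' rule, conditioning on where the pea actually is.
If it is under either of cups 1 and 3 (prior 1/4 each): that cup was opened and seen not to hold the prize — ruled out; weight (1/4)·0 = 0 each.
If it is under either of cups 2 and 4 (prior 1/4 each): the dealer picks exactly this set with probability 1/3 regardless, and none is the prize; weight (1/4)·(1/3) = 1/12 each.
The weights sum to 1/6.
So P(the pea under cup 4 | the dealer opened cup 1 and cup 3) = (1/12) / (1/6) = 1/2.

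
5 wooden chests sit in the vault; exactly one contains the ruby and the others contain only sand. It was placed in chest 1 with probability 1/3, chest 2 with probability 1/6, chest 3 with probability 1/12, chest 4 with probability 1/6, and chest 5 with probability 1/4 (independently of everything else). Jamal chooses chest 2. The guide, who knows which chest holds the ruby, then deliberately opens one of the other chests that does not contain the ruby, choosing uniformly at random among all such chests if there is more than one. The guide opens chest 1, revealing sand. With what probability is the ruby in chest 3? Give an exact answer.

2/15

Apply Bayes' rule, conditioning on where the ruby actually is.
If it is in chest 1 (prior 1/3): the guide opened chest 1, so this case is ruled out; weight (1/3)·0 = 0.
If it is in chest 2 (prior 1/6): the guide has 4 equally likely choices, so probability 1/4; weight (1/6)·(1/4) = 1/24.
If it is in chest 3 (prior 1/12): the guide has 3 equally likely choices, so probability 1/3; weight (1/12)·(1/3) = 1/36.
If it is in chest 4 (prior 1/6): the guide has 3 equally likely choices, so probability 1/3; weight (1/6)·(1/3) = 1/18.
If it is in chest 5 (prior 1/4): the guide has 3 equally likely choices, so probability 1/3; weight (1/4)·(1/3) = 1/12.
The weights sum to 5/24.
So P(the ruby in chest 3 | the guide opened chest 1) = (1/36) / (5/24) = 2/15.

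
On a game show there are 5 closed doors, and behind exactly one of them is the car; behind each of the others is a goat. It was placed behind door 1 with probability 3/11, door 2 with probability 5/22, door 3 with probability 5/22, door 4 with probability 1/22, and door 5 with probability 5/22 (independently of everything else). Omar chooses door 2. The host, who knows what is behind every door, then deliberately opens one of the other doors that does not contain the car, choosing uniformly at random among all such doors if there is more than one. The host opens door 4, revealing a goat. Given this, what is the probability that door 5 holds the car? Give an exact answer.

Apply Bayes' rule, conditioning on where the car actually is.
If it is behind door 1 (prior 3/11): the host has 3 equally likely choices, so probability 1/3; weight (3/11)·(1/3) = 1/11.
If it is behind door 2 (prior 5/22): the host has 4 equally likely choices, so probability 1/4; weight (5/22)·(1/4) = 5/88.
If it is behind either of doors 3 and 5 (prior 5/22 each): the host has 3 equally likely choices, so probability 1/3; weight (5/22)·(1/3) = 5/66 each.
If it is behind door 4 (prior 1/22): the host opened door 4, so this case is ruled out; weight (1/22)·0 = 0.
The weights sum to 79/264.
So P(the car behind door 5 | the host opened door 4) = (5/66) / (79/264) = 20/79.

20/79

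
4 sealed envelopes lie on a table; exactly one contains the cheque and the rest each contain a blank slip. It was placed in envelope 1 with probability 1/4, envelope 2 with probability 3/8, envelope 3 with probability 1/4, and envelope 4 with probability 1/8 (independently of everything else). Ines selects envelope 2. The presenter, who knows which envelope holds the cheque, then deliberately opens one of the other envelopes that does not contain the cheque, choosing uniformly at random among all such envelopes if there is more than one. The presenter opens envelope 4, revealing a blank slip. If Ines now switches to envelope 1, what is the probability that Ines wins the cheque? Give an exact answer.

1/3

Apply Bayes' rule, conditioning on where the cheque actually is.
If it is in either of envelopes 1 and 3 (prior 1/4 each): the presenter has 2 equally likely choices, so probability 1/2; weight (1/4)·(1/2) = 1/8 each.
If it is in envelope 2 (prior 3/8): the presenter has 3 equally likely choices, so probability 1/3; weight (3/8)·(1/3) = 1/8.
If it is in envelope 4 (prior 1/8): the presenter opened envelope 4, so this case is ruled out; weight (1/8)·0 = 0.
The weights sum to 3/8.
So P(the cheque in envelope 1 | the presenter opened envelope 4) = (1/8) / (3/8) = 1/3.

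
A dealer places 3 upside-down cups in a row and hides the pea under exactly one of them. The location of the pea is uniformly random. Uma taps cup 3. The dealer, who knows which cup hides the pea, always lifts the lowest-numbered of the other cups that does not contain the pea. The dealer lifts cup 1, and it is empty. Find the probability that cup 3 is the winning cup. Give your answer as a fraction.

Consider each possible location of the pea in turn.
If it is under cup 1 (prior 1/3): the dealer opened cup 1, so this case is ruled out; weight (1/3)·0 = 0.
If it is under either of cups 2 and 3 (prior 1/3 each): cup 1 is the lowest-numbered option available, probability 1; weight (1/3)·1 = 1/3 each.
The weights sum to 2/3.
So P(the pea under cup 3 | the dealer opened cup 1) = (1/3) / (2/3) = 1/2.

1/2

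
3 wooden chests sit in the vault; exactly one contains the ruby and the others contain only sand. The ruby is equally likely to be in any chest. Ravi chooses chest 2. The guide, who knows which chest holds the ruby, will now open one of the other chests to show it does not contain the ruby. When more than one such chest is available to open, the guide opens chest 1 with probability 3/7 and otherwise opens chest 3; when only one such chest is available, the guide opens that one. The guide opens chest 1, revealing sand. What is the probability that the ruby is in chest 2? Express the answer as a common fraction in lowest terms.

3/10

Condition on the true location of the ruby.
If it is in chest 1 (prior 1/3): the guide opened chest 1, so this case is ruled out; weight (1/3)·0 = 0.
If it is in chest 2 (prior 1/3): chest 1 is available, opened with probability 3/7; weight (1/3)·(3/7) = 1/7.
If it is in chest 3 (prior 1/3): only chest 1 is available, probability 1; weight (1/3)·1 = 1/3.
The weights sum to 10/21.
So P(the ruby in chest 2 | the guide opened chest 1) = (1/7) / (10/21) = 3/10.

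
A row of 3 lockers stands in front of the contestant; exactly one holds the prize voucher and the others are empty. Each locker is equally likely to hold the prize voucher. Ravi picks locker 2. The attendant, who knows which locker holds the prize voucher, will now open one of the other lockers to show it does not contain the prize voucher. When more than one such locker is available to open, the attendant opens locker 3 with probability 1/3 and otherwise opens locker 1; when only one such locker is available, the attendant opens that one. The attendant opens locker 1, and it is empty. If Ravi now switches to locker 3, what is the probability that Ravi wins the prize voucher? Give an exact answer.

Apply Bayes' rule, conditioning on where the prize voucher actually is.
If it is in locker 1 (prior 1/3): the attendant opened locker 1, so this case is ruled out; weight (1/3)·0 = 0.
If it is in locker 2 (prior 1/3): locker 3 is available but not opened, probability 2/3; weight (1/3)·(2/3) = 2/9.
If it is in locker 3 (prior 1/3): only locker 1 is available, probability 1; weight (1/3)·1 = 1/3.
The weights sum to 5/9.
So P(the prize voucher in locker 3 | the attendant opened locker 1) = (1/3) / (5/9) = 3/5.

3/5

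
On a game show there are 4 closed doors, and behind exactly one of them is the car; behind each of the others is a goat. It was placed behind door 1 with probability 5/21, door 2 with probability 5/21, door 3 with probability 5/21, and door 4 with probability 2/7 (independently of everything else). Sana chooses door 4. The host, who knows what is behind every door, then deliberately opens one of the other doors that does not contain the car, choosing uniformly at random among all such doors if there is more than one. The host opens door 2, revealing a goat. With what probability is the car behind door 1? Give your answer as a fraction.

Apply Bayes' rule, conditioning on where the car actually is.
If it is behind either of doors 1 and 3 (prior 5/21 each): the host has 2 equally likely choices, so probability 1/2; weight (5/21)·(1/2) = 5/42 each.
If it is behind door 2 (prior 5/21): the host opened door 2, so this case is ruled out; weight (5/21)·0 = 0.
If it is behind door 4 (prior 2/7): the host has 3 equally likely choices, so probability 1/3; weight (2/7)·(1/3) = 2/21.
The weights sum to 1/3.
So P(the car behind door 1 | the host opened door 2) = (5/42) / (1/3) = 5/14.

5/14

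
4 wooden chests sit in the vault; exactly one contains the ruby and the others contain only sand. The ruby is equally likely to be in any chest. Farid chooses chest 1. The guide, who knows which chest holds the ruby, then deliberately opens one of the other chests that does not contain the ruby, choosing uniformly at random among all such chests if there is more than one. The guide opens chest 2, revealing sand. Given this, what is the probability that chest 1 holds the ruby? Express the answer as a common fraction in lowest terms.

Consider each possible location of the ruby in turn.
If it is in chest 1 (prior 1/4): the guide has 3 equally likely choices, so probability 1/3; weight (1/4)·(1/3) = 1/12.
If it is in chest 2 (prior 1/4): the guide opened chest 2, so this case is ruled out; weight (1/4)·0 = 0.
If it is in either of chests 3 and 4 (prior 1/4 each): the guide has 2 equally likely choices, so probability 1/2; weight (1/4)·(1/2) = 1/8 each.
The weights sum to 1/3.
So P(the ruby in chest 1 | the guide opened chest 2) = (1/12) / (1/3) = 1/4.

1/4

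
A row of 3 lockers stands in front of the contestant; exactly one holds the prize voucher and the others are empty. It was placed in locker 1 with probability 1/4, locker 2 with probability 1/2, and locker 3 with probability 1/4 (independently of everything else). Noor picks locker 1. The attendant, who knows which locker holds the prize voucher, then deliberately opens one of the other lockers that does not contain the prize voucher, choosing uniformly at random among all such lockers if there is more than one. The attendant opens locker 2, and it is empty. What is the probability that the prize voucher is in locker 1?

1/3

Apply Bayes' rule, conditioning on where the prize voucher actually is.
If it is in locker 1 (prior 1/4): the attendant has 2 equally likely choices, so probability 1/2; weight (1/4)·(1/2) = 1/8.
If it is in locker 2 (prior 1/2): the attendant opened locker 2, so this case is ruled out; weight (1/2)·0 = 0.
If it is in locker 3 (prior 1/4): the attendant has no choice, probability 1; weight (1/4)·1 = 1/4.
The weights sum to 3/8.
So P(the prize voucher in locker 1 | the attendant opened locker 2) = (1/8) / (3/8) = 1/3.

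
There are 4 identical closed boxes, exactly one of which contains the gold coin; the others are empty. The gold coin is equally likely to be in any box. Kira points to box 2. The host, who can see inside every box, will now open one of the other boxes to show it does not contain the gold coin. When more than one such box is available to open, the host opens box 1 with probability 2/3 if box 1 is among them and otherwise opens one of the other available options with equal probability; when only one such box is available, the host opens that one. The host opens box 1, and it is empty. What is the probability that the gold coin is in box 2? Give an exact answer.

1/3

Apply Bayes' rule, conditioning on where the gold coin actually is.
If it is in box 1 (prior 1/4): the host opened box 1, so this case is ruled out; weight (1/4)·0 = 0.
If it is in any of boxes 2, 3, and 4 (prior 1/4 each): box 1 is available, opened with probability 2/3; weight (1/4)·(2/3) = 1/6 each.
The weights sum to 1/2.
So P(the gold coin in box 2 | the host opened box 1) = (1/6) / (1/2) = 1/3.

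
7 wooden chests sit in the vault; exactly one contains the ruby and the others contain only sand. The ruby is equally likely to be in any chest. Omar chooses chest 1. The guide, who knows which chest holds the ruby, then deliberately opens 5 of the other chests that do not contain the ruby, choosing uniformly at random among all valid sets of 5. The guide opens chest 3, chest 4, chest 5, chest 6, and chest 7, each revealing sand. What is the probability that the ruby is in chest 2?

6/7

Consider each possible location of the ruby in turn.
If it is in chest 1 (prior 1/7): the guide has 6 equally likely choices, so probability 1/6; weight (1/7)·(1/6) = 1/42.
If it is in chest 2 (prior 1/7): the guide has no choice, probability 1; weight (1/7)·1 = 1/7.
If it is in any of chests 3, 4, 5, 6, and 7 (prior 1/7 each): that chest was opened and seen not to hold the prize — ruled out; weight (1/7)·0 = 0 each.
The weights sum to 1/6.
So P(the ruby in chest 2 | the guide opened chest 3, chest 4, chest 5, chest 6, and chest 7) = (1/7) / (1/6) = 6/7.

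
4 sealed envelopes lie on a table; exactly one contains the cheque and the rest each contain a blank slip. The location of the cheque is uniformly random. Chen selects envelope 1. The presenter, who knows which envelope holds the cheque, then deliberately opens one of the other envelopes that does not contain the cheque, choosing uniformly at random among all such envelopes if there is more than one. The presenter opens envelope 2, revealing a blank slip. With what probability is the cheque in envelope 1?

Consider each possible location of the cheque in turn.
If it is in envelope 1 (prior 1/4): the presenter has 3 equally likely choices, so probability 1/3; weight (1/4)·(1/3) = 1/12.
If it is in envelope 2 (prior 1/4): the presenter opened envelope 2, so this case is ruled out; weight (1/4)·0 = 0.
If it is in either of envelopes 3 and 4 (prior 1/4 each): the presenter has 2 equally likely choices, so probability 1/2; weight (1/4)·(1/2) = 1/8 each.
The weights sum to 1/3.
So P(the cheque in envelope 1 | the presenter opened envelope 2) = (1/12) / (1/3) = 1/4.

1/4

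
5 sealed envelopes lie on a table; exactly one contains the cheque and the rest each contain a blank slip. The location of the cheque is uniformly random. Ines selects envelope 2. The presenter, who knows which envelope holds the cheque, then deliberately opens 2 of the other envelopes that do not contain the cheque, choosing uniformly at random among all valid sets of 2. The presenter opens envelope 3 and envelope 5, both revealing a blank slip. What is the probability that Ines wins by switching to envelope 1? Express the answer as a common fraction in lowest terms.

2/5

Apply Bayes' rule, conditioning on where the cheque actually is.
If it is in either of envelopes 1 and 4 (prior 1/5 each): the presenter has 3 equally likely choices, so probability 1/3; weight (1/5)·(1/3) = 1/15 each.
If it is in envelope 2 (prior 1/5): the presenter has 6 equally likely choices, so probability 1/6; weight (1/5)·(1/6) = 1/30.
If it is in either of envelopes 3 and 5 (prior 1/5 each): that envelope was opened and seen not to hold the prize — ruled out; weight (1/5)·0 = 0 each.
The weights sum to 1/6.
So P(the cheque in envelope 1 | the presenter opened envelope 3 and envelope 5) = (1/15) / (1/6) = 2/5.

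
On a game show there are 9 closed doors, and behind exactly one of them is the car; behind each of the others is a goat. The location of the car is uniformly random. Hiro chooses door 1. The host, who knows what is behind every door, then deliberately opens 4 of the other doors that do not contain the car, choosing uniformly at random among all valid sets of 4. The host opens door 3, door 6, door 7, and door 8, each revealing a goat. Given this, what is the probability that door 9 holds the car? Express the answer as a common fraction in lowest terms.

Condition on the true location of the car.
If it is behind door 1 (prior 1/9): the host has 70 equally likely choices, so probability 1/70; weight (1/9)·(1/70) = 1/630.
If it is behind any of doors 2, 4, 5, and 9 (prior 1/9 each): the host has 35 equally likely choices, so probability 1/35; weight (1/9)·(1/35) = 1/315 each.
If it is behind any of doors 3, 6, 7, and 8 (prior 1/9 each): that door was opened and seen not to hold the prize — ruled out; weight (1/9)·0 = 0 each.
The weights sum to 1/70.
So P(the car behind door 9 | the host opened door 3, door 6, door 7, and door 8) = (1/315) / (1/70) = 2/9.

2/9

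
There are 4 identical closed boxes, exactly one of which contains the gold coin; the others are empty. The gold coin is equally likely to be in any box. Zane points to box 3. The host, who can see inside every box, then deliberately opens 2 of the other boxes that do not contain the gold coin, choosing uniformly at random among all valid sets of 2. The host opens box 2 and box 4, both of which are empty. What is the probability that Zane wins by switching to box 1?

3/4

Condition on the true location of the gold coin.
If it is in box 1 (prior 1/4): the host has no choice, probability 1; weight (1/4)·1 = 1/4.
If it is in either of boxes 2 and 4 (prior 1/4 each): that box was opened and seen not to hold the prize — ruled out; weight (1/4)·0 = 0 each.
If it is in box 3 (prior 1/4): the host has 3 equally likely choices, so probability 1/3; weight (1/4)·(1/3) = 1/12.
The weights sum to 1/3.
So P(the gold coin in box 1 | the host opened box 2 and box 4) = (1/4) / (1/3) = 3/4.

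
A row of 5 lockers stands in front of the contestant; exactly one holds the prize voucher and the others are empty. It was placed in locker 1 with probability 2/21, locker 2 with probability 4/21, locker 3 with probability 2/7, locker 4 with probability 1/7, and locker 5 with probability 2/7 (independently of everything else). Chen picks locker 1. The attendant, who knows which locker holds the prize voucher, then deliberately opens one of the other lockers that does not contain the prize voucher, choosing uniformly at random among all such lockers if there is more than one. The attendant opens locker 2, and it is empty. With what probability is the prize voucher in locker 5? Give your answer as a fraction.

4/11

Condition on the true location of the prize voucher.
If it is in locker 1 (prior 2/21): the attendant has 4 equally likely choices, so probability 1/4; weight (2/21)·(1/4) = 1/42.
If it is in locker 2 (prior 4/21): the attendant opened locker 2, so this case is ruled out; weight (4/21)·0 = 0.
If it is in either of lockers 3 and 5 (prior 2/7 each): the attendant has 3 equally likely choices, so probability 1/3; weight (2/7)·(1/3) = 2/21 each.
If it is in locker 4 (prior 1/7): the attendant has 3 equally likely choices, so probability 1/3; weight (1/7)·(1/3) = 1/21.
The weights sum to 11/42.
So P(the prize voucher in locker 5 | the attendant opened locker 2) = (2/21) / (11/42) = 4/11.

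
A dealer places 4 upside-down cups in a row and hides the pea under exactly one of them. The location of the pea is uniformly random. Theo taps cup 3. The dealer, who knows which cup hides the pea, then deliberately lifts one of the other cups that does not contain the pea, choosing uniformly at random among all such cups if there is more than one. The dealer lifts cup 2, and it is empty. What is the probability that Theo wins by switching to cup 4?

3/8

Condition on the true location of the pea.
If it is under either of cups 1 and 4 (prior 1/4 each): the dealer has 2 equally likely choices, so probability 1/2; weight (1/4)·(1/2) = 1/8 each.
If it is under cup 2 (prior 1/4): the dealer opened cup 2, so this case is ruled out; weight (1/4)·0 = 0.
If it is under cup 3 (prior 1/4): the dealer has 3 equally likely choices, so probability 1/3; weight (1/4)·(1/3) = 1/12.
The weights sum to 1/3.
So P(the pea under cup 4 | the dealer opened cup 2) = (1/8) / (1/3) = 3/8.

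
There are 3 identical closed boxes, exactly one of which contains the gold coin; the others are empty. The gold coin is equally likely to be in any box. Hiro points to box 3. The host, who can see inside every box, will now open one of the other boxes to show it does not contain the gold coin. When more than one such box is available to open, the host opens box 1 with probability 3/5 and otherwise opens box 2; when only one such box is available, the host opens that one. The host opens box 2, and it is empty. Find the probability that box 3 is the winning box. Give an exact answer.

Consider each possible location of the gold coin in turn.
If it is in box 1 (prior 1/3): only box 2 is available, probability 1; weight (1/3)·1 = 1/3.
If it is in box 2 (prior 1/3): the host opened box 2, so this case is ruled out; weight (1/3)·0 = 0.
If it is in box 3 (prior 1/3): box 1 is available but not opened, probability 2/5; weight (1/3)·(2/5) = 2/15.
The weights sum to 7/15.
So P(the gold coin in box 3 | the host opened box 2) = (2/15) / (7/15) = 2/7.

2/7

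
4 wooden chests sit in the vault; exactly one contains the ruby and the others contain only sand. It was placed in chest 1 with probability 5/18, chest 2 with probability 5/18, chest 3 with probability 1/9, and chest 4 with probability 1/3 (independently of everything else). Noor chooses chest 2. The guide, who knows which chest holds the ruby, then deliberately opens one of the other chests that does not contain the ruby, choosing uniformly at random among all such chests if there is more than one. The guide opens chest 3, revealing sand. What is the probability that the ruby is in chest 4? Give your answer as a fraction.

18/43

Consider each possible location of the ruby in turn.
If it is in chest 1 (prior 5/18): the guide has 2 equally likely choices, so probability 1/2; weight (5/18)·(1/2) = 5/36.
If it is in chest 2 (prior 5/18): the guide has 3 equally likely choices, so probability 1/3; weight (5/18)·(1/3) = 5/54.
If it is in chest 3 (prior 1/9): the guide opened chest 3, so this case is ruled out; weight (1/9)·0 = 0.
If it is in chest 4 (prior 1/3): the guide has 2 equally likely choices, so probability 1/2; weight (1/3)·(1/2) = 1/6.
The weights sum to 43/108.
So P(the ruby in chest 4 | the guide opened chest 3) = (1/6) / (43/108) = 18/43.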